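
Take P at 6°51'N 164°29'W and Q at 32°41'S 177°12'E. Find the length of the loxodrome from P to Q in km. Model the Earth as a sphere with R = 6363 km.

4799 km

Δψ = ln[tan(π/4+φ₂/2)/tan(π/4+φ₁/2)] = -0.7240;  Δφ = -0.6900 rad,  Δλ = -0.3197 rad
q = Δφ/Δψ = 0.9530
d = R·√(Δφ² + q²Δλ²) = 6363·0.75426 = 4799 km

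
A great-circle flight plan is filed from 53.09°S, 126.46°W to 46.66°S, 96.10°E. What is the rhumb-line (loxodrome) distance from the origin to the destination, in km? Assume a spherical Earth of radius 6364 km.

Rhumb course C = atan2(Δλ, Δψ) with Δψ = ln[tan(π/4+φ₂/2)/tan(π/4+φ₁/2)] = +0.1745, Δλ = -2.3988 → C = 274.16°
d = R·|Δφ| / |cos C| = 6364·0.11222 / 0.07255 = 9844 km

9844 km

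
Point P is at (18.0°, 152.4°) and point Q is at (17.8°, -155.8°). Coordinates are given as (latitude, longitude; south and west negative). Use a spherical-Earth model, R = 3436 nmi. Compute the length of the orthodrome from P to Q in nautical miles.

cos σ = sin φ₁ sin φ₂ + cos φ₁ cos φ₂ cos Δλ
      = sin(18.00°)sin(17.80°) + cos(18.00°)cos(17.80°)cos(51.80°) = 0.6545
σ = 49.122° → d = Rσ = 3436·0.85734 = 2946 nmi

2946 nmi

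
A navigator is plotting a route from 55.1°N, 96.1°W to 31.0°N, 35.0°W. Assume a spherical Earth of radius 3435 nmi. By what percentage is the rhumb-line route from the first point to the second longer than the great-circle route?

Great circle: σ = 0.8507 rad → d_gc = Rσ = 2922.3 nmi
Rhumb: Δφ = -0.4206, Δλ = +1.0664, Δψ = -0.5877, q = Δφ/Δψ = 0.7157 → d_rh = R√(Δφ²+q²Δλ²) = 2993.4 nmi
Excess = (2993.4 − 2922.3) / 2922.3 = 71.1 / 2922.3 = 2.43% ≈ 2.4%

2.4%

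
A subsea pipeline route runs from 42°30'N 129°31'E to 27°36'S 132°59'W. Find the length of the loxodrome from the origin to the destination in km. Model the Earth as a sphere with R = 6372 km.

Rhumb course C = atan2(Δλ, Δψ) with Δψ = ln[tan(π/4+φ₂/2)/tan(π/4+φ₁/2)] = -1.3225, Δλ = +1.7017 → C = 127.85°
d = R·|Δφ| / |cos C| = 6372·1.22348 / 0.61363 = 12705 km

12705 km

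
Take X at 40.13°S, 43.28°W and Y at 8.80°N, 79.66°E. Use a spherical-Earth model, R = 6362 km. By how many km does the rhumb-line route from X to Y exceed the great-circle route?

Great circle: cos σ = sin φ₁ sin φ₂ + cos φ₁ cos φ₂ cos Δλ,  σ = 2.1054 rad → d_gc = 13394.3 km
Rhumb line: Δψ = +0.9201, q = Δφ/Δψ = 0.9282, d_rh = R√(Δφ²+q²Δλ²) = 13786.3 km
Excess = 13786.3 − 13394.3 = 392.0 ≈ 392 km

392 km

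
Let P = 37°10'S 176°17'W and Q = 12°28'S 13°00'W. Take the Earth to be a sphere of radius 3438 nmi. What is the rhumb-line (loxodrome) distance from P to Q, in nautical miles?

8918 nmi

Δψ = ln[tan(π/4+φ₂/2)/tan(π/4+φ₁/2)] = +0.4803;  Δφ = +0.4311 rad,  Δλ = +2.8498 rad
q = Δφ/Δψ = 0.8975
d = R·√(Δφ² + q²Δλ²) = 3438·2.59389 = 8918 nmi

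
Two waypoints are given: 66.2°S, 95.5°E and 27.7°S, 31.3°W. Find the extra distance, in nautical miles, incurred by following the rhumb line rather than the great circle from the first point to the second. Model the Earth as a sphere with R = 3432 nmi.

Great circle: cos σ = sin φ₁ sin φ₂ + cos φ₁ cos φ₂ cos Δλ,  σ = 1.3579 rad → d_gc = 4660.3 nmi
Rhumb line: Δψ = +1.0537, q = Δφ/Δψ = 0.6377, d_rh = R√(Δφ²+q²Δλ²) = 5364.6 nmi
Excess = 5364.6 − 4660.3 = 704.3 ≈ 704 nmi

704 nmi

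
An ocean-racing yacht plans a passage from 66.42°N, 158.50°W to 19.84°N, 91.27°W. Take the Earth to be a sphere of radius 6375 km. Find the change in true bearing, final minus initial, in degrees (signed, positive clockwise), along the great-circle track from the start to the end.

At departure: θ₁ = atan2(sin Δλ cos φ₂, cos φ₁ sin φ₂ − sin φ₁ cos φ₂ cos Δλ) = 102.85°
At arrival: θ₂ = atan2(sin Δλ cos φ₁, −cos φ₂ sin φ₁ + sin φ₂ cos φ₁ cos Δλ) = 155.50°
Δθ = θ₂ − θ₁ = +52.7°

+52.7°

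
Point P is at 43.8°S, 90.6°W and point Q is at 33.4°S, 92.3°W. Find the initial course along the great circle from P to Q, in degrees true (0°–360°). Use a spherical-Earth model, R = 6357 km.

352.2°

N = sin Δλ·cos φ₂ = -0.0248;  D = cos φ₁ sin φ₂ − sin φ₁ cos φ₂ cos Δλ = +0.1803
initial course = atan2(N, D) = 352.18°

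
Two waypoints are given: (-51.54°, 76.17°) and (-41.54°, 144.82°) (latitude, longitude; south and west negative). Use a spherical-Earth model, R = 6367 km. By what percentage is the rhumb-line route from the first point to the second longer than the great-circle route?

3.5%

Great circle: σ = 0.8110 rad → d_gc = Rσ = 5163.8 km
Rhumb: Δφ = +0.1745, Δλ = +1.1982, Δψ = +0.2548, q = Δφ/Δψ = 0.6850 → d_rh = R√(Δφ²+q²Δλ²) = 5342.7 km
Excess = (5342.7 − 5163.8) / 5163.8 = 178.9 / 5163.8 = 3.46% ≈ 3.5%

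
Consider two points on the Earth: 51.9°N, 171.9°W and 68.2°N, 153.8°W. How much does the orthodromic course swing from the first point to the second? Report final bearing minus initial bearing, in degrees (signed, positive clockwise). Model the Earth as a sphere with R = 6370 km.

At departure: θ₁ = atan2(sin Δλ cos φ₂, cos φ₁ sin φ₂ − sin φ₁ cos φ₂ cos Δλ) = 21.35°
At arrival: θ₂ = atan2(sin Δλ cos φ₁, −cos φ₂ sin φ₁ + sin φ₂ cos φ₁ cos Δλ) = 37.23°
Δθ = θ₂ − θ₁ = +15.9°

+15.9°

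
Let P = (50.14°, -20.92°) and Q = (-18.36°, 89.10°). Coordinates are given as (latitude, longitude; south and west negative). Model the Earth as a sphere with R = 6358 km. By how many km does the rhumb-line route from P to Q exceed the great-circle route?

324 km

Great circle: cos σ = sin φ₁ sin φ₂ + cos φ₁ cos φ₂ cos Δλ,  σ = 2.0376 rad → d_gc = 12955.1 km
Rhumb line: Δψ = -1.3406, q = Δφ/Δψ = 0.8918, d_rh = R√(Δφ²+q²Δλ²) = 13278.9 km
Excess = 13278.9 − 12955.1 = 323.8 ≈ 324 km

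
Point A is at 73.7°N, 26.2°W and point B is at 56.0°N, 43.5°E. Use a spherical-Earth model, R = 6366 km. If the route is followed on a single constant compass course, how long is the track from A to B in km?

Rhumb course C = atan2(Δλ, Δψ) with Δψ = ln[tan(π/4+φ₂/2)/tan(π/4+φ₁/2)] = -0.7584, Δλ = +1.2165 → C = 121.94°
d = R·|Δφ| / |cos C| = 6366·0.30892 / 0.52903 = 3717 km

3717 km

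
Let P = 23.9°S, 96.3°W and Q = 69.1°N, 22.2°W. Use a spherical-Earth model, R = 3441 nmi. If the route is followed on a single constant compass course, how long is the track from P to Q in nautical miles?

6542 nmi

Δψ = ln[tan(π/4+φ₂/2)/tan(π/4+φ₁/2)] = +2.1202;  Δφ = +1.6232 rad,  Δλ = +1.2933 rad
q = Δφ/Δψ = 0.7656
d = R·√(Δφ² + q²Δλ²) = 3441·1.90129 = 6542 nmi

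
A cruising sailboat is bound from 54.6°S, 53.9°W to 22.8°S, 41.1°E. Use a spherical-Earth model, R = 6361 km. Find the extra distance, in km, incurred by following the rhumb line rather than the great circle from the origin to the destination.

Great circle: cos σ = sin φ₁ sin φ₂ + cos φ₁ cos φ₂ cos Δλ,  σ = 1.2981 rad → d_gc = 8257.2 km
Rhumb line: Δψ = +0.7332, q = Δφ/Δψ = 0.7569, d_rh = R√(Δφ²+q²Δλ²) = 8729.0 km
Excess = 8729.0 − 8257.2 = 471.8 ≈ 472 km

472 km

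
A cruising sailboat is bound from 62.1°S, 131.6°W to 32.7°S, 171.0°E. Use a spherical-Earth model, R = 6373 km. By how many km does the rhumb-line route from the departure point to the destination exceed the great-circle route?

Great circle: cos σ = sin φ₁ sin φ₂ + cos φ₁ cos φ₂ cos Δλ,  σ = 0.8099 rad → d_gc = 5161.3 km
Rhumb line: Δψ = +0.7882, q = Δφ/Δψ = 0.6510, d_rh = R√(Δφ²+q²Δλ²) = 5288.6 km
Excess = 5288.6 − 5161.3 = 127.3 ≈ 127 km

127 km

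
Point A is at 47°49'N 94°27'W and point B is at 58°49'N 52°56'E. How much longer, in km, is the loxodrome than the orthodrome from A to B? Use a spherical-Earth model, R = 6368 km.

2006 km

Great circle: cos σ = sin φ₁ sin φ₂ + cos φ₁ cos φ₂ cos Δλ,  σ = 1.2227 rad → d_gc = 7786.4 km
Rhumb line: Δψ = +0.3237, q = Δφ/Δψ = 0.5931, d_rh = R√(Δφ²+q²Δλ²) = 9792.6 km
Excess = 9792.6 − 7786.4 = 2006.2 ≈ 2006 km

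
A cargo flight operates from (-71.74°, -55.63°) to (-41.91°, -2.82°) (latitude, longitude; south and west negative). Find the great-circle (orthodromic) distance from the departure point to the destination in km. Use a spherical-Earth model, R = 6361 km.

cos σ = sin φ₁ sin φ₂ + cos φ₁ cos φ₂ cos Δλ
      = sin(-71.74°)sin(-41.91°) + cos(-71.74°)cos(-41.91°)cos(52.81°) = 0.7753
σ = 39.170° → d = Rσ = 6361·0.68365 = 4349 km

4349 km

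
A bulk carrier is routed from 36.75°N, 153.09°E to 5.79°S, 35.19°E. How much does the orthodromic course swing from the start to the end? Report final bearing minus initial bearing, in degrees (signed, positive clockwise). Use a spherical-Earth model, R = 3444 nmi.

Initial bearing θ₁ = atan2(sin Δλ cos φ₂, cos φ₁ sin φ₂ − sin φ₁ cos φ₂ cos Δλ) = 282.67°
Final bearing θ₂ = (initial bearing from the destination back to the start) + 180° = 231.79°
Δθ = θ₂ − θ₁ = -50.9°

-50.9°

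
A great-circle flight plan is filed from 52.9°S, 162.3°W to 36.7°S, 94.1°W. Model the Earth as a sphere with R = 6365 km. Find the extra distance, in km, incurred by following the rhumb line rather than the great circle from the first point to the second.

Great circle: cos σ = sin φ₁ sin φ₂ + cos φ₁ cos φ₂ cos Δλ,  σ = 0.8549 rad → d_gc = 5441.7 km
Rhumb line: Δψ = +0.4025, q = Δφ/Δψ = 0.7025, d_rh = R√(Δφ²+q²Δλ²) = 5618.3 km
Excess = 5618.3 − 5441.7 = 176.6 ≈ 177 km

177 km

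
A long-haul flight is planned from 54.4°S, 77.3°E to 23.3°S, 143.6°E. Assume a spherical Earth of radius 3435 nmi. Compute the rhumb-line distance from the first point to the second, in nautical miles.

3537 nmi

Δψ = ln[tan(π/4+φ₂/2)/tan(π/4+φ₁/2)] = +0.7178;  Δφ = +0.5428 rad,  Δλ = +1.1572 rad
q = Δφ/Δψ = 0.7562
d = R·√(Δφ² + q²Δλ²) = 3435·1.02976 = 3537 nmi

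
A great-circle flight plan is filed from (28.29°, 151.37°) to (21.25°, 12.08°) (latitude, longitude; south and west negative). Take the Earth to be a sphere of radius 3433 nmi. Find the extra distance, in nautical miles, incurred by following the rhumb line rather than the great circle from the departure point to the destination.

Great circle: cos σ = sin φ₁ sin φ₂ + cos φ₁ cos φ₂ cos Δλ,  σ = 2.0379 rad → d_gc = 6996.2 nmi
Rhumb line: Δψ = -0.1354, q = Δφ/Δψ = 0.9072, d_rh = R√(Δφ²+q²Δλ²) = 7583.0 nmi
Excess = 7583.0 − 6996.2 = 586.8 ≈ 587 nmi

587 nmi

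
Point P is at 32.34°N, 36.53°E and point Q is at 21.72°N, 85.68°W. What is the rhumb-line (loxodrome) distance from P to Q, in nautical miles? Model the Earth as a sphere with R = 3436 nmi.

6545 nmi

Δψ = ln[tan(π/4+φ₂/2)/tan(π/4+φ₁/2)] = -0.2085;  Δφ = -0.1854 rad,  Δλ = -2.1330 rad
q = Δφ/Δψ = 0.8888
d = R·√(Δφ² + q²Δλ²) = 3436·1.90488 = 6545 nmi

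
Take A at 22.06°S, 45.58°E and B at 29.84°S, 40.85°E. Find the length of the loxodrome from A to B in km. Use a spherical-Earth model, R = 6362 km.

984 km

Δψ = ln[tan(π/4+φ₂/2)/tan(π/4+φ₁/2)] = -0.1512;  Δφ = -0.1358 rad,  Δλ = -0.0826 rad
q = Δφ/Δψ = 0.8982
d = R·√(Δφ² + q²Δλ²) = 6362·0.15471 = 984 km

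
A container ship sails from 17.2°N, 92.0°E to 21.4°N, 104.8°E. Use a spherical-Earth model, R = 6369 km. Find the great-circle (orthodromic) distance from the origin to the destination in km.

Haversine: a = sin²(Δφ/2)+cos φ₁ cos φ₂ sin²(Δλ/2) = 0.01239;  σ = 2·atan2(√a,√(1−a))
σ = 12.784° → d = Rσ = 6369·0.22312 = 1421 km

1421 km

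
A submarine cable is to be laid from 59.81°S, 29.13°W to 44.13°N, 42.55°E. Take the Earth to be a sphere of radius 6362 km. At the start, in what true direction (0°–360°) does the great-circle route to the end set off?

N = sin Δλ·cos φ₂ = +0.6814;  D = cos φ₁ sin φ₂ − sin φ₁ cos φ₂ cos Δλ = +0.5452
initial course = atan2(N, D) = 51.34°

51.3°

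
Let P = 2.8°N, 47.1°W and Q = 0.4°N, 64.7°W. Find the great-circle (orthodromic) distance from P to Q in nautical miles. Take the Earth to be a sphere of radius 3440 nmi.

Haversine: a = sin²(Δφ/2)+cos φ₁ cos φ₂ sin²(Δλ/2) = 0.02381;  σ = 2·atan2(√a,√(1−a))
σ = 17.755° → d = Rσ = 3440·0.30988 = 1066 nmi

1066 nmi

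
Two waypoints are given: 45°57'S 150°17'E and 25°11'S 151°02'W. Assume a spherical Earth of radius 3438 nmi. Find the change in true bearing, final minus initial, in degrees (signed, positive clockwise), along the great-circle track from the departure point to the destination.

Initial bearing θ₁ = atan2(sin Δλ cos φ₂, cos φ₁ sin φ₂ − sin φ₁ cos φ₂ cos Δλ) = 86.87°
Final bearing θ₂ = (initial bearing from the destination back to the start) + 180° = 50.10°
Δθ = θ₂ − θ₁ = -36.8°

-36.8°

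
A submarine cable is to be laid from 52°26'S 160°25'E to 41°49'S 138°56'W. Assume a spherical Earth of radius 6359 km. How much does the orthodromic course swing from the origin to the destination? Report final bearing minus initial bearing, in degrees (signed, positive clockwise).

At departure: θ₁ = atan2(sin Δλ cos φ₂, cos φ₁ sin φ₂ − sin φ₁ cos φ₂ cos Δλ) = 100.21°
At arrival: θ₂ = atan2(sin Δλ cos φ₁, −cos φ₂ sin φ₁ + sin φ₂ cos φ₁ cos Δλ) = 53.62°
Δθ = θ₂ − θ₁ = -46.6°

-46.6°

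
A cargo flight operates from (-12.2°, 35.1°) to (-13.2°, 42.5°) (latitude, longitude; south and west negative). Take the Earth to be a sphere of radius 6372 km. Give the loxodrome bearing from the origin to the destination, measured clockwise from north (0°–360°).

Δψ = ln[tan(π/4+φ₂/2)/tan(π/4+φ₁/2)] = -0.0179
Δλ = +0.1292 rad (taken the short way round)
course = atan2(Δλ, Δψ) = 97.89°

97.9°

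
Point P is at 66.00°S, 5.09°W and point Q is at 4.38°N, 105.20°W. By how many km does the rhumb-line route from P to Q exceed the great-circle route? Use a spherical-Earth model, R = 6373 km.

583 km

Great circle: cos σ = sin φ₁ sin φ₂ + cos φ₁ cos φ₂ cos Δλ,  σ = 1.7122 rad → d_gc = 10912.0 km
Rhumb line: Δψ = +1.6251, q = Δφ/Δψ = 0.7559, d_rh = R√(Δφ²+q²Δλ²) = 11494.7 km
Excess = 11494.7 − 10912.0 = 582.7 ≈ 583 km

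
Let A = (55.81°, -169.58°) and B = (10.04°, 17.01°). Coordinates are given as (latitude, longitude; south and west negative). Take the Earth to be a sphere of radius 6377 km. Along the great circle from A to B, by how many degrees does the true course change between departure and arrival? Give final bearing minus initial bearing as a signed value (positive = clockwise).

Initial bearing θ₁ = atan2(sin Δλ cos φ₂, cos φ₁ sin φ₂ − sin φ₁ cos φ₂ cos Δλ) = 352.90°
Final bearing θ₂ = (initial bearing from the destination back to the start) + 180° = 184.05°
Δθ = θ₂ − θ₁ = -168.9°

-168.9°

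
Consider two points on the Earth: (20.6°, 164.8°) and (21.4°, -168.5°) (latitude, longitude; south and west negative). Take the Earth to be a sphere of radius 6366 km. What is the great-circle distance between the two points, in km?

Haversine: a = sin²(Δφ/2)+cos φ₁ cos φ₂ sin²(Δλ/2) = 0.04651;  σ = 2·atan2(√a,√(1−a))
σ = 24.910° → d = Rσ = 6366·0.43476 = 2768 km

2768 km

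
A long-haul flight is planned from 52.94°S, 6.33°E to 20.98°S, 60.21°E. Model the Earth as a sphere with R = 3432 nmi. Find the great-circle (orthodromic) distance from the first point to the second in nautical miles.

3107 nmi

Haversine: a = sin²(Δφ/2)+cos φ₁ cos φ₂ sin²(Δλ/2) = 0.19129;  σ = 2·atan2(√a,√(1−a))
σ = 51.872° → d = Rσ = 3432·0.90534 = 3107 nmi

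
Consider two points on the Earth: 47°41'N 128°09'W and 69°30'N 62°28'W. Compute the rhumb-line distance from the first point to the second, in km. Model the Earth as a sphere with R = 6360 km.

Rhumb course C = atan2(Δλ, Δψ) with Δψ = ln[tan(π/4+φ₂/2)/tan(π/4+φ₁/2)] = +0.7610, Δλ = +1.1464 → C = 56.42°
d = R·|Δφ| / |cos C| = 6360·0.38077 / 0.55304 = 4379 km

4379 km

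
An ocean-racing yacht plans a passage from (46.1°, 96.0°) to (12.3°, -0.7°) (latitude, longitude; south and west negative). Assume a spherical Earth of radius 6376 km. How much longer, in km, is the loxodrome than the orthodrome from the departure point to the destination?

Great circle: cos σ = sin φ₁ sin φ₂ + cos φ₁ cos φ₂ cos Δλ,  σ = 1.4963 rad → d_gc = 9540.2 km
Rhumb line: Δψ = -0.6924, q = Δφ/Δψ = 0.8519, d_rh = R√(Δφ²+q²Δλ²) = 9909.3 km
Excess = 9909.3 − 9540.2 = 369.1 ≈ 369 km

369 km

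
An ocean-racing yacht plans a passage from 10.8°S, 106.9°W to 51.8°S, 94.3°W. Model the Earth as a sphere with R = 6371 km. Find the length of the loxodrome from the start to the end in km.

4702 km

Rhumb course C = atan2(Δλ, Δψ) with Δψ = ln[tan(π/4+φ₂/2)/tan(π/4+φ₁/2)] = -0.8709, Δλ = +0.2199 → C = 165.83°
d = R·|Δφ| / |cos C| = 6371·0.71558 / 0.96957 = 4702 km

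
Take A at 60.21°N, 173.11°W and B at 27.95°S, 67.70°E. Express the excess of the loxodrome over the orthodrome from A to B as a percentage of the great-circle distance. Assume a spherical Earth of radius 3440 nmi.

3.9%

Great circle: σ = 2.2406 rad → d_gc = Rσ = 7707.5 nmi
Rhumb: Δφ = -1.5387, Δλ = -2.0803, Δψ = -1.8327, q = Δφ/Δψ = 0.8396 → d_rh = R√(Δφ²+q²Δλ²) = 8007.0 nmi
Excess = (8007.0 − 7707.5) / 7707.5 = 299.5 / 7707.5 = 3.89% ≈ 3.9%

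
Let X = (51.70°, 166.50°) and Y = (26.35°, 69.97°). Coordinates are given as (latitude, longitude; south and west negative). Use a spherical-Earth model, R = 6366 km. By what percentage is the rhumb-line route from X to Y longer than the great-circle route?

5.9%

Great circle: σ = 1.2816 rad → d_gc = Rσ = 8158.8 km
Rhumb: Δφ = -0.4424, Δλ = -1.6848, Δψ = -0.5807, q = Δφ/Δψ = 0.7620 → d_rh = R√(Δφ²+q²Δλ²) = 8643.9 km
Excess = (8643.9 − 8158.8) / 8158.8 = 485.1 / 8158.8 = 5.946% ≈ 5.9%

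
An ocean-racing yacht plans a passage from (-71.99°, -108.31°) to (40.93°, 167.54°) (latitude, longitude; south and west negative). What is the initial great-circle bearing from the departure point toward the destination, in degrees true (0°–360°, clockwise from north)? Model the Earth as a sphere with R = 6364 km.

N = sin Δλ·cos φ₂ = -0.7516;  D = cos φ₁ sin φ₂ − sin φ₁ cos φ₂ cos Δλ = +0.2758
initial course = atan2(N, D) = 290.15°

290.2°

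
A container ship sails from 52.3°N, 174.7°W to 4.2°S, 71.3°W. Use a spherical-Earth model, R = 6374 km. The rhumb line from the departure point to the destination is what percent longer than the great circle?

3.7%

Great circle: σ = 1.7714 rad → d_gc = Rσ = 11291.1 km
Rhumb: Δφ = -0.9861, Δλ = +1.8047, Δψ = -1.1481, q = Δφ/Δψ = 0.8589 → d_rh = R√(Δφ²+q²Δλ²) = 11710.1 km
Excess = (11710.1 − 11291.1) / 11291.1 = 419.0 / 11291.1 = 3.71% ≈ 3.7%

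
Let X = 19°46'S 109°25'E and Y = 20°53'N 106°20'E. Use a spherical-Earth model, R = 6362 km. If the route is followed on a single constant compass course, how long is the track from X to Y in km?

Δψ = ln[tan(π/4+φ₂/2)/tan(π/4+φ₁/2)] = +0.7249;  Δφ = +0.7095 rad,  Δλ = -0.0538 rad
q = Δφ/Δψ = 0.9788
d = R·√(Δφ² + q²Δλ²) = 6362·0.71143 = 4526 km

4526 km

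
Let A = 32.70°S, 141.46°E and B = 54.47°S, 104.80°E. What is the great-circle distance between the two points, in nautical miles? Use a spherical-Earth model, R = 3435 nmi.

2020 nmi

Haversine: a = sin²(Δφ/2)+cos φ₁ cos φ₂ sin²(Δλ/2) = 0.08403;  σ = 2·atan2(√a,√(1−a))
σ = 33.701° → d = Rσ = 3435·0.58819 = 2020 nmi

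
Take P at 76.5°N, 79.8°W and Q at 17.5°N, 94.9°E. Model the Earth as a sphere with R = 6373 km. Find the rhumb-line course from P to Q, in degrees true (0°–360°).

Δψ = ln[tan(π/4+φ₂/2)/tan(π/4+φ₁/2)] = -1.8237
Δλ = +3.0491 rad (taken the short way round)
course = atan2(Δλ, Δψ) = 120.88°

120.9°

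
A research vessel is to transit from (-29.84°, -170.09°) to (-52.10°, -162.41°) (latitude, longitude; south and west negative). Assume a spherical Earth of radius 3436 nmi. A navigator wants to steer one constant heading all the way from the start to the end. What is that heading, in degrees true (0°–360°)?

Meridional parts: M(φ₁)=-0.5461, M(φ₂)=-1.0690 → ΔM = -0.5229;  Δλ = +0.1340 rad
tan C = Δλ / ΔM = -0.2563 → C = 165.62°

165.6°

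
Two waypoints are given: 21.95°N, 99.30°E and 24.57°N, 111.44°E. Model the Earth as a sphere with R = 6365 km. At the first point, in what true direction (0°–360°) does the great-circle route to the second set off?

N = sin Δλ·cos φ₂ = +0.1913;  D = cos φ₁ sin φ₂ − sin φ₁ cos φ₂ cos Δλ = +0.0533
initial course = atan2(N, D) = 74.42°

74.4°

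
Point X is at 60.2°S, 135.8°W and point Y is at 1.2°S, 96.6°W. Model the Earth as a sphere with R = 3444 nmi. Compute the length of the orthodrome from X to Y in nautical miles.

3980 nmi

cos σ = sin φ₁ sin φ₂ + cos φ₁ cos φ₂ cos Δλ
      = sin(-60.20°)sin(-1.20°) + cos(-60.20°)cos(-1.20°)cos(39.20°) = 0.4032
σ = 66.221° → d = Rσ = 3444·1.15577 = 3980 nmi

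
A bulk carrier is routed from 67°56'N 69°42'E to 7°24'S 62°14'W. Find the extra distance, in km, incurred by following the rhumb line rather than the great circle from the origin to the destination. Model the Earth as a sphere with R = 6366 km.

1361 km

Great circle: cos σ = sin φ₁ sin φ₂ + cos φ₁ cos φ₂ cos Δλ,  σ = 1.9480 rad → d_gc = 12401.0 km
Rhumb line: Δψ = -1.7644, q = Δφ/Δψ = 0.7452, d_rh = R√(Δφ²+q²Δλ²) = 13761.9 km
Excess = 13761.9 − 12401.0 = 1360.9 ≈ 1361 km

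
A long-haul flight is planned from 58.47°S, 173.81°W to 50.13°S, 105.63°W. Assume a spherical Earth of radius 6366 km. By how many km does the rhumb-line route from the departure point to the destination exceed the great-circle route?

181 km

Great circle: cos σ = sin φ₁ sin φ₂ + cos φ₁ cos φ₂ cos Δλ,  σ = 0.6781 rad → d_gc = 4316.5 km
Rhumb line: Δψ = +0.2505, q = Δφ/Δψ = 0.5810, d_rh = R√(Δφ²+q²Δλ²) = 4497.9 km
Excess = 4497.9 − 4316.5 = 181.4 ≈ 181 km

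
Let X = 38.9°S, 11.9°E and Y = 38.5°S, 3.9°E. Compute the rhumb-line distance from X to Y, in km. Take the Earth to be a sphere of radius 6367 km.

695 km

Rhumb course C = atan2(Δλ, Δψ) with Δψ = ln[tan(π/4+φ₂/2)/tan(π/4+φ₁/2)] = +0.0089, Δλ = -0.1396 → C = 273.67°
d = R·|Δφ| / |cos C| = 6367·0.00698 / 0.06394 = 695 km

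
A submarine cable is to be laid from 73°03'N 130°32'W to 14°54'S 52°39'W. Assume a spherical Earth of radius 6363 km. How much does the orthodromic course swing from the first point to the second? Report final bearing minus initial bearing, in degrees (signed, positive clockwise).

+57.2°

At departure: θ₁ = atan2(sin Δλ cos φ₂, cos φ₁ sin φ₂ − sin φ₁ cos φ₂ cos Δλ) = 105.89°
At arrival: θ₂ = atan2(sin Δλ cos φ₁, −cos φ₂ sin φ₁ + sin φ₂ cos φ₁ cos Δλ) = 163.13°
Δθ = θ₂ − θ₁ = +57.2°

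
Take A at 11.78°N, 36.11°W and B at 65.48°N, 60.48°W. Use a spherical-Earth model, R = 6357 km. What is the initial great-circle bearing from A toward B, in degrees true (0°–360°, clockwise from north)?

θ = atan2( sin Δλ·cos φ₂ ,  cos φ₁ sin φ₂ − sin φ₁ cos φ₂ cos Δλ )
  = atan2(-0.1712, +0.8135) = 348.11°

348.1°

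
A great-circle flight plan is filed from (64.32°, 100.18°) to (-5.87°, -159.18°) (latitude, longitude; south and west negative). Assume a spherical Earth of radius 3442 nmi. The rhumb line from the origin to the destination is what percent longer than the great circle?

5.0%

Great circle: σ = 1.7434 rad → d_gc = Rσ = 6000.8 nmi
Rhumb: Δφ = -1.2250, Δλ = +1.7565, Δψ = -1.5814, q = Δφ/Δψ = 0.7747 → d_rh = R√(Δφ²+q²Δλ²) = 6302.1 nmi
Excess = (6302.1 − 6000.8) / 6000.8 = 301.3 / 6000.8 = 5.02% ≈ 5.0%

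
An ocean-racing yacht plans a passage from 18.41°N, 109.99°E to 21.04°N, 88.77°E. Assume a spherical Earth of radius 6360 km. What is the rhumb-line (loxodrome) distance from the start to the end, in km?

Δψ = ln[tan(π/4+φ₂/2)/tan(π/4+φ₁/2)] = +0.0488;  Δφ = +0.0459 rad,  Δλ = -0.3704 rad
q = Δφ/Δψ = 0.9412
d = R·√(Δφ² + q²Δλ²) = 6360·0.35160 = 2236 km

2236 km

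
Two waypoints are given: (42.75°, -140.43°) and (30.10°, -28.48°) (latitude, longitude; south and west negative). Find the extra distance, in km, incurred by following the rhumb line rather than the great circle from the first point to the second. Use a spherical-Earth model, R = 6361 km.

Great circle: cos σ = sin φ₁ sin φ₂ + cos φ₁ cos φ₂ cos Δλ,  σ = 1.4677 rad → d_gc = 9335.8 km
Rhumb line: Δψ = -0.2756, q = Δφ/Δψ = 0.8012, d_rh = R√(Δφ²+q²Δλ²) = 10056.5 km
Excess = 10056.5 − 9335.8 = 720.7 ≈ 721 km

721 km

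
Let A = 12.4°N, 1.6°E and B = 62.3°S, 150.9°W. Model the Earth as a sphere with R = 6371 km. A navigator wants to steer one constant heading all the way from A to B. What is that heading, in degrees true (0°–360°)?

238.7°

Meridional parts: M(φ₁)=+0.2181, M(φ₂)=-1.4002 → ΔM = -1.6183;  Δλ = -2.6616 rad
tan C = Δλ / ΔM = +1.6447 → C = 238.70°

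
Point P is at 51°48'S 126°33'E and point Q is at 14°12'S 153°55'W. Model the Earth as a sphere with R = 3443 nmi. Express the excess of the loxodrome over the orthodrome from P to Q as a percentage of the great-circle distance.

Great circle: σ = 1.2643 rad → d_gc = Rσ = 4353.1 nmi
Rhumb: Δφ = +0.6562, Δλ = +1.3881, Δψ = +0.8101, q = Δφ/Δψ = 0.8101 → d_rh = R√(Δφ²+q²Δλ²) = 4482.7 nmi
Excess = (4482.7 − 4353.1) / 4353.1 = 129.6 / 4353.1 = 2.98% ≈ 3.0%

3.0%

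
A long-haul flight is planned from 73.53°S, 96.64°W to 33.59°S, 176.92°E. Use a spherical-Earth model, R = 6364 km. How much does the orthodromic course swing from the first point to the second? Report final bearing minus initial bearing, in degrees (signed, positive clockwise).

Initial bearing θ₁ = atan2(sin Δλ cos φ₂, cos φ₁ sin φ₂ − sin φ₁ cos φ₂ cos Δλ) = 262.65°
Final bearing θ₂ = (initial bearing from the destination back to the start) + 180° = 340.27°
Δθ = θ₂ − θ₁ = +77.6°

+77.6°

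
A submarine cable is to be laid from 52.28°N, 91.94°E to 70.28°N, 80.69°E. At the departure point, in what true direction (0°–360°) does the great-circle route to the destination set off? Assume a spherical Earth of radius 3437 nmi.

N = sin Δλ·cos φ₂ = -0.0658;  D = cos φ₁ sin φ₂ − sin φ₁ cos φ₂ cos Δλ = +0.3141
initial course = atan2(N, D) = 348.17°

348.2°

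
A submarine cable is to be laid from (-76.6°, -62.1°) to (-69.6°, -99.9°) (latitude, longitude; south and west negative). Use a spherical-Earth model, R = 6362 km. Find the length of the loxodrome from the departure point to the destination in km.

Δψ = ln[tan(π/4+φ₂/2)/tan(π/4+φ₁/2)] = +0.4264;  Δφ = +0.1222 rad,  Δλ = -0.6597 rad
q = Δφ/Δψ = 0.2866
d = R·√(Δφ² + q²Δλ²) = 6362·0.22509 = 1432 km

1432 km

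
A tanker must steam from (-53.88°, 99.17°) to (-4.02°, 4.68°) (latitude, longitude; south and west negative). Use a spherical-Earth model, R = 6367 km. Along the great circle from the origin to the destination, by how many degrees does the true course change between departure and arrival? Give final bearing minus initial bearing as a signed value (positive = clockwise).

At departure: θ₁ = atan2(sin Δλ cos φ₂, cos φ₁ sin φ₂ − sin φ₁ cos φ₂ cos Δλ) = 264.01°
At arrival: θ₂ = atan2(sin Δλ cos φ₁, −cos φ₂ sin φ₁ + sin φ₂ cos φ₁ cos Δλ) = 324.01°
Δθ = θ₂ − θ₁ = +60.0°

+60.0°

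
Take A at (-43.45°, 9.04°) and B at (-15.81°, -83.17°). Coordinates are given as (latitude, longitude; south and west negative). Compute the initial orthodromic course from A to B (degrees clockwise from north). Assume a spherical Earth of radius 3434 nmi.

θ = atan2( sin Δλ·cos φ₂ ,  cos φ₁ sin φ₂ − sin φ₁ cos φ₂ cos Δλ )
  = atan2(-0.9615, -0.2233) = 256.92°

256.9°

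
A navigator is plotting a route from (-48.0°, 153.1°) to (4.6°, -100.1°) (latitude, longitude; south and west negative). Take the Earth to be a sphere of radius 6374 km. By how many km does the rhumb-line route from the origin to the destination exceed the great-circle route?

391 km

Great circle: cos σ = sin φ₁ sin φ₂ + cos φ₁ cos φ₂ cos Δλ,  σ = 1.8259 rad → d_gc = 11638.49 km
Rhumb line: Δψ = +1.0378, q = Δφ/Δψ = 0.8846, d_rh = R√(Δφ²+q²Δλ²) = 12029.01 km
Excess = 12029.01 − 11638.49 = 390.52 ≈ 391 km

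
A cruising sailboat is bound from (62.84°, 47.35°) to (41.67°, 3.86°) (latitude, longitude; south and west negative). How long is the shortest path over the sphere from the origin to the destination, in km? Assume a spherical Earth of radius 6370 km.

3666 km

cos σ = sin φ₁ sin φ₂ + cos φ₁ cos φ₂ cos Δλ
      = sin(62.84°)sin(41.67°) + cos(62.84°)cos(41.67°)cos(-43.49°) = 0.8389
σ = 32.975° → d = Rσ = 6370·0.57552 = 3666 km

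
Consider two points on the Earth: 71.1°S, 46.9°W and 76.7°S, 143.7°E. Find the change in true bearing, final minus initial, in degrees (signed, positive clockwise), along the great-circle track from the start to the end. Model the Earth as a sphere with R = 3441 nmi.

Initial bearing θ₁ = atan2(sin Δλ cos φ₂, cos φ₁ sin φ₂ − sin φ₁ cos φ₂ cos Δλ) = 184.57°
Final bearing θ₂ = (initial bearing from the destination back to the start) + 180° = 353.56°
Δθ = θ₂ − θ₁ = +169.0°

+169.0°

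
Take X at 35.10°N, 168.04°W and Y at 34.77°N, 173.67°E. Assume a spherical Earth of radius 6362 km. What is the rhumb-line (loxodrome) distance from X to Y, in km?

Δψ = ln[tan(π/4+φ₂/2)/tan(π/4+φ₁/2)] = -0.0070;  Δφ = -0.0058 rad,  Δλ = -0.3192 rad
q = Δφ/Δψ = 0.8198
d = R·√(Δφ² + q²Δλ²) = 6362·0.26176 = 1665 km

1665 km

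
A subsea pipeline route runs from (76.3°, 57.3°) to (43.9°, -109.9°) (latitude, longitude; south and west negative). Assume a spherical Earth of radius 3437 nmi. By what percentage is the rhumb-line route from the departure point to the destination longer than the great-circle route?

Great circle: σ = 1.0388 rad → d_gc = Rσ = 3570.3 nmi
Rhumb: Δφ = -0.5655, Δλ = -2.9182, Δψ = -1.2647, q = Δφ/Δψ = 0.4471 → d_rh = R√(Δφ²+q²Δλ²) = 4887.6 nmi
Excess = (4887.6 − 3570.3) / 3570.3 = 1317.3 / 3570.3 = 36.90% ≈ 36.9%

36.9%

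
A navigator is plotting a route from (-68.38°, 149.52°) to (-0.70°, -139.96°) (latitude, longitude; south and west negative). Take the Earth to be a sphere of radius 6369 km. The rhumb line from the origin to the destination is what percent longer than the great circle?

Great circle: σ = 1.4362 rad → d_gc = Rσ = 9147.0 km
Rhumb: Δφ = +1.1812, Δλ = +1.2308, Δψ = +1.6436, q = Δφ/Δψ = 0.7187 → d_rh = R√(Δφ²+q²Δλ²) = 9399.0 km
Excess = (9399.0 − 9147.0) / 9147.0 = 252.0 / 9147.0 = 2.76% ≈ 2.8%

2.8%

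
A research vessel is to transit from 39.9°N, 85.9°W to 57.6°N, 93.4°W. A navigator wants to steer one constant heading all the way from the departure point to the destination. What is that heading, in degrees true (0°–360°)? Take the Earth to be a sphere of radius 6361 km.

344.6°

Meridional parts: M(φ₁)=+0.7606, M(φ₂)=+1.2361 → ΔM = +0.4754;  Δλ = -0.1309 rad
tan C = Δλ / ΔM = -0.2753 → C = 344.61°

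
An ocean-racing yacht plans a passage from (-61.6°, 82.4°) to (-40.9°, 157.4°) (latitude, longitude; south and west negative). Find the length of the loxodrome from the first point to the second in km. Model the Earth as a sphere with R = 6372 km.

Δψ = ln[tan(π/4+φ₂/2)/tan(π/4+φ₁/2)] = +0.5907;  Δφ = +0.3613 rad,  Δλ = +1.3090 rad
q = Δφ/Δψ = 0.6117
d = R·√(Δφ² + q²Δλ²) = 6372·0.87840 = 5597 km

5597 km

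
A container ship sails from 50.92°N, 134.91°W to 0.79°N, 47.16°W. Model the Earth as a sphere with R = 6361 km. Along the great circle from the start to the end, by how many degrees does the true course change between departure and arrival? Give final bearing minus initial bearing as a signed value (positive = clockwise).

+49.7°

Initial bearing θ₁ = atan2(sin Δλ cos φ₂, cos φ₁ sin φ₂ − sin φ₁ cos φ₂ cos Δλ) = 91.25°
Final bearing θ₂ = (initial bearing from the destination back to the start) + 180° = 140.93°
Δθ = θ₂ − θ₁ = +49.7°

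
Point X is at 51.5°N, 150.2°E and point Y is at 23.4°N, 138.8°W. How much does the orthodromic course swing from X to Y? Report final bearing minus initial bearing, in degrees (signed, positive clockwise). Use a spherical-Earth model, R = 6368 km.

+48.2°

At departure: θ₁ = atan2(sin Δλ cos φ₂, cos φ₁ sin φ₂ − sin φ₁ cos φ₂ cos Δλ) = 89.12°
At arrival: θ₂ = atan2(sin Δλ cos φ₁, −cos φ₂ sin φ₁ + sin φ₂ cos φ₁ cos Δλ) = 137.30°
Δθ = θ₂ − θ₁ = +48.2°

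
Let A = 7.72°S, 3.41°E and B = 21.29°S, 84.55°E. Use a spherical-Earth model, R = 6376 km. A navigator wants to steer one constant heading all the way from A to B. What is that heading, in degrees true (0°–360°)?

Meridional parts: M(φ₁)=-0.1351, M(φ₂)=-0.3804 → ΔM = -0.2453;  Δλ = +1.4162 rad
tan C = Δλ / ΔM = -5.7734 → C = 99.83°

99.8°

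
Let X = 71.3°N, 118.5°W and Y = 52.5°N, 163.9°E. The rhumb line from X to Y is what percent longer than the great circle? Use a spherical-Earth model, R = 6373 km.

6.4%

Great circle: σ = 0.6544 rad → d_gc = Rσ = 4170.8 km
Rhumb: Δφ = -0.3281, Δλ = -1.3544, Δψ = -0.7235, q = Δφ/Δψ = 0.4535 → d_rh = R√(Δφ²+q²Δλ²) = 4438.0 km
Excess = (4438.0 − 4170.8) / 4170.8 = 267.2 / 4170.8 = 6.41% ≈ 6.4%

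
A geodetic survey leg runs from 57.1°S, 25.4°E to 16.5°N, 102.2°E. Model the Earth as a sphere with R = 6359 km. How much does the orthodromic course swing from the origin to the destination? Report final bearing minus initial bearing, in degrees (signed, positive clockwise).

At departure: θ₁ = atan2(sin Δλ cos φ₂, cos φ₁ sin φ₂ − sin φ₁ cos φ₂ cos Δλ) = 70.09°
At arrival: θ₂ = atan2(sin Δλ cos φ₁, −cos φ₂ sin φ₁ + sin φ₂ cos φ₁ cos Δλ) = 32.18°
Δθ = θ₂ − θ₁ = -37.9°

-37.9°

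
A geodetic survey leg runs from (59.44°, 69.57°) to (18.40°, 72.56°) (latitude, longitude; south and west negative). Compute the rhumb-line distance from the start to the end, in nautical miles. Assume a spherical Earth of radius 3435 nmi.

2464 nmi

Δψ = ln[tan(π/4+φ₂/2)/tan(π/4+φ₁/2)] = -0.9708;  Δφ = -0.7163 rad,  Δλ = +0.0522 rad
q = Δφ/Δψ = 0.7379
d = R·√(Δφ² + q²Δλ²) = 3435·0.71732 = 2464 nmi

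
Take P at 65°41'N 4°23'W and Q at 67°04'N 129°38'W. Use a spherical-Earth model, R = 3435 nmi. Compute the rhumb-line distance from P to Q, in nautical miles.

3010 nmi

Δψ = ln[tan(π/4+φ₂/2)/tan(π/4+φ₁/2)] = +0.0603;  Δφ = +0.0241 rad,  Δλ = -2.1860 rad
q = Δφ/Δψ = 0.4006
d = R·√(Δφ² + q²Δλ²) = 3435·0.87614 = 3010 nmi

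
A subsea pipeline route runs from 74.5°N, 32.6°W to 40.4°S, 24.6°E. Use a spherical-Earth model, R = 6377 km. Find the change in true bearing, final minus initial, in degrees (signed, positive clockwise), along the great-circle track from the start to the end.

Initial bearing θ₁ = atan2(sin Δλ cos φ₂, cos φ₁ sin φ₂ − sin φ₁ cos φ₂ cos Δλ) = 131.72°
Final bearing θ₂ = (initial bearing from the destination back to the start) + 180° = 164.82°
Δθ = θ₂ − θ₁ = +33.1°

+33.1°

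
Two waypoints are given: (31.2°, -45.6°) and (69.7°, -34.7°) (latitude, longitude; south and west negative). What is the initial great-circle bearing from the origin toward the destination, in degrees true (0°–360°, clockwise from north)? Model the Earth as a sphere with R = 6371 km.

N = sin Δλ·cos φ₂ = +0.0656;  D = cos φ₁ sin φ₂ − sin φ₁ cos φ₂ cos Δλ = +0.6258
initial course = atan2(N, D) = 5.98°

6.0°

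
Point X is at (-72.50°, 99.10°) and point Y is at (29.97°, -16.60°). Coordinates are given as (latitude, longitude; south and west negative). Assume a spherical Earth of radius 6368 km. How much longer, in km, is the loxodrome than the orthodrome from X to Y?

816 km

Great circle: cos σ = sin φ₁ sin φ₂ + cos φ₁ cos φ₂ cos Δλ,  σ = 2.2011 rad → d_gc = 14016.6 km
Rhumb line: Δψ = +2.4201, q = Δφ/Δψ = 0.7390, d_rh = R√(Δφ²+q²Δλ²) = 14832.8 km
Excess = 14832.8 − 14016.6 = 816.2 ≈ 816 km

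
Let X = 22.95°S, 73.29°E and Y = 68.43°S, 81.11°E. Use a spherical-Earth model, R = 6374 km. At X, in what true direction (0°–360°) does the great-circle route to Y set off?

176.0°

N = sin Δλ·cos φ₂ = +0.0500;  D = cos φ₁ sin φ₂ − sin φ₁ cos φ₂ cos Δλ = -0.7143
initial course = atan2(N, D) = 175.99°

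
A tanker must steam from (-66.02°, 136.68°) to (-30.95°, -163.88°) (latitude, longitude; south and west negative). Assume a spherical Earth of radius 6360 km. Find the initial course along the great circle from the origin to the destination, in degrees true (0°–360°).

75.6°

θ = atan2( sin Δλ·cos φ₂ ,  cos φ₁ sin φ₂ − sin φ₁ cos φ₂ cos Δλ )
  = atan2(+0.7385, +0.1894) = 75.62°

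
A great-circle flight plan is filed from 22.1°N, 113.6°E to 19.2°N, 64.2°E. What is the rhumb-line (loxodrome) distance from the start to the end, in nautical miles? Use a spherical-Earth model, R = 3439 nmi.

Δψ = ln[tan(π/4+φ₂/2)/tan(π/4+φ₁/2)] = -0.0541;  Δφ = -0.0506 rad,  Δλ = -0.8622 rad
q = Δφ/Δψ = 0.9356
d = R·√(Δφ² + q²Δλ²) = 3439·0.80827 = 2780 nmi

2780 nmi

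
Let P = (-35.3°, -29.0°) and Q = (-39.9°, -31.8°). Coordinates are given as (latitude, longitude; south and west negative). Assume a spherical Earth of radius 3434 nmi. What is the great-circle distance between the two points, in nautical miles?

Haversine: a = sin²(Δφ/2)+cos φ₁ cos φ₂ sin²(Δλ/2) = 0.00198;  σ = 2·atan2(√a,√(1−a))
σ = 5.106° → d = Rσ = 3434·0.08912 = 306 nmi

306 nmi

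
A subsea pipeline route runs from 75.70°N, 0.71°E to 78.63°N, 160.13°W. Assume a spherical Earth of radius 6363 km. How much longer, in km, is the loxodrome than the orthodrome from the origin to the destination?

Great circle: cos σ = sin φ₁ sin φ₂ + cos φ₁ cos φ₂ cos Δλ,  σ = 0.4418 rad → d_gc = 2810.9 km
Rhumb line: Δψ = +0.2312, q = Δφ/Δψ = 0.2212, d_rh = R√(Δφ²+q²Δλ²) = 3964.2 km
Excess = 3964.2 − 2810.9 = 1153.3 ≈ 1153 km

1153 km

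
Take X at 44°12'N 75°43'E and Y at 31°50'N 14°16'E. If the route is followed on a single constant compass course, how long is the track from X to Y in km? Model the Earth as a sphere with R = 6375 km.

Δψ = ln[tan(π/4+φ₂/2)/tan(π/4+φ₁/2)] = -0.2752;  Δφ = -0.2158 rad,  Δλ = -1.0725 rad
q = Δφ/Δψ = 0.7844
d = R·√(Δφ² + q²Δλ²) = 6375·0.86854 = 5537 km

5537 km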